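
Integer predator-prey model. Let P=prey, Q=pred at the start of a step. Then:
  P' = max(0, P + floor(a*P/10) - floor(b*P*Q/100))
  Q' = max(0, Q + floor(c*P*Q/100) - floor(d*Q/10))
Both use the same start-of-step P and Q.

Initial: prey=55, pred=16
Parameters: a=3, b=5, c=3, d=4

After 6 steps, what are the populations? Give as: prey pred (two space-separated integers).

Step 1: prey: 55+16-44=27; pred: 16+26-6=36
Step 2: prey: 27+8-48=0; pred: 36+29-14=51
Step 3: prey: 0+0-0=0; pred: 51+0-20=31
Step 4: prey: 0+0-0=0; pred: 31+0-12=19
Step 5: prey: 0+0-0=0; pred: 19+0-7=12
Step 6: prey: 0+0-0=0; pred: 12+0-4=8

Answer: 0 8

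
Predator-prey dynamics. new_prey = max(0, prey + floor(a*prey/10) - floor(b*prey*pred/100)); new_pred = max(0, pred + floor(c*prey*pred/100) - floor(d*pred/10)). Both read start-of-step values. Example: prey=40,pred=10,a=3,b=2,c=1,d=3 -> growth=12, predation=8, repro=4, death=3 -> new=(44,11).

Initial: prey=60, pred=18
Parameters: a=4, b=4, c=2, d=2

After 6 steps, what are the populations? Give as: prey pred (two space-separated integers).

Answer: 0 25

Derivation:
Step 1: prey: 60+24-43=41; pred: 18+21-3=36
Step 2: prey: 41+16-59=0; pred: 36+29-7=58
Step 3: prey: 0+0-0=0; pred: 58+0-11=47
Step 4: prey: 0+0-0=0; pred: 47+0-9=38
Step 5: prey: 0+0-0=0; pred: 38+0-7=31
Step 6: prey: 0+0-0=0; pred: 31+0-6=25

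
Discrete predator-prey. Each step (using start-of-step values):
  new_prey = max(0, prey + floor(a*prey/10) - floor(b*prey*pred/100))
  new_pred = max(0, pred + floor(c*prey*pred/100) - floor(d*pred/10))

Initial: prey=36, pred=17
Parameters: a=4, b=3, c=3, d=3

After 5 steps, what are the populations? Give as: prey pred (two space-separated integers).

Answer: 0 29

Derivation:
Step 1: prey: 36+14-18=32; pred: 17+18-5=30
Step 2: prey: 32+12-28=16; pred: 30+28-9=49
Step 3: prey: 16+6-23=0; pred: 49+23-14=58
Step 4: prey: 0+0-0=0; pred: 58+0-17=41
Step 5: prey: 0+0-0=0; pred: 41+0-12=29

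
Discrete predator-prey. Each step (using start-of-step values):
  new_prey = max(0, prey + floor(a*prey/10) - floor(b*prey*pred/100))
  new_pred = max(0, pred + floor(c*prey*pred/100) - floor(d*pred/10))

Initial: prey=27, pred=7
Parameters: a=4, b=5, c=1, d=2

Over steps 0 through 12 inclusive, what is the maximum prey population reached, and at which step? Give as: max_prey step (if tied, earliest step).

Answer: 32 3

Derivation:
Step 1: prey: 27+10-9=28; pred: 7+1-1=7
Step 2: prey: 28+11-9=30; pred: 7+1-1=7
Step 3: prey: 30+12-10=32; pred: 7+2-1=8
Step 4: prey: 32+12-12=32; pred: 8+2-1=9
Step 5: prey: 32+12-14=30; pred: 9+2-1=10
Step 6: prey: 30+12-15=27; pred: 10+3-2=11
Step 7: prey: 27+10-14=23; pred: 11+2-2=11
Step 8: prey: 23+9-12=20; pred: 11+2-2=11
Step 9: prey: 20+8-11=17; pred: 11+2-2=11
Step 10: prey: 17+6-9=14; pred: 11+1-2=10
Step 11: prey: 14+5-7=12; pred: 10+1-2=9
Step 12: prey: 12+4-5=11; pred: 9+1-1=9
Max prey = 32 at step 3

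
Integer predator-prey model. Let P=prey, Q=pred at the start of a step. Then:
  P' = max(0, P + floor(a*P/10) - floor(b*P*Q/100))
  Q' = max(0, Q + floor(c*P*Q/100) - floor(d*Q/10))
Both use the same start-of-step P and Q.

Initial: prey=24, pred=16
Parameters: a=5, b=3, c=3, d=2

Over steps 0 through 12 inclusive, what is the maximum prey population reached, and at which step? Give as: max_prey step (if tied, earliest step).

Answer: 25 1

Derivation:
Step 1: prey: 24+12-11=25; pred: 16+11-3=24
Step 2: prey: 25+12-18=19; pred: 24+18-4=38
Step 3: prey: 19+9-21=7; pred: 38+21-7=52
Step 4: prey: 7+3-10=0; pred: 52+10-10=52
Step 5: prey: 0+0-0=0; pred: 52+0-10=42
Step 6: prey: 0+0-0=0; pred: 42+0-8=34
Step 7: prey: 0+0-0=0; pred: 34+0-6=28
Step 8: prey: 0+0-0=0; pred: 28+0-5=23
Step 9: prey: 0+0-0=0; pred: 23+0-4=19
Step 10: prey: 0+0-0=0; pred: 19+0-3=16
Step 11: prey: 0+0-0=0; pred: 16+0-3=13
Step 12: prey: 0+0-0=0; pred: 13+0-2=11
Max prey = 25 at step 1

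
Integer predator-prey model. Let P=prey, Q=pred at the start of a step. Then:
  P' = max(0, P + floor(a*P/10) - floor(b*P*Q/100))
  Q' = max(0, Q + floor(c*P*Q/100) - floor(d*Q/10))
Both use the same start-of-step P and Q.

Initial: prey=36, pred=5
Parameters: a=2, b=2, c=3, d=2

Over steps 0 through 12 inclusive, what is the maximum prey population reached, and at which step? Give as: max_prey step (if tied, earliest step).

Step 1: prey: 36+7-3=40; pred: 5+5-1=9
Step 2: prey: 40+8-7=41; pred: 9+10-1=18
Step 3: prey: 41+8-14=35; pred: 18+22-3=37
Step 4: prey: 35+7-25=17; pred: 37+38-7=68
Step 5: prey: 17+3-23=0; pred: 68+34-13=89
Step 6: prey: 0+0-0=0; pred: 89+0-17=72
Step 7: prey: 0+0-0=0; pred: 72+0-14=58
Step 8: prey: 0+0-0=0; pred: 58+0-11=47
Step 9: prey: 0+0-0=0; pred: 47+0-9=38
Step 10: prey: 0+0-0=0; pred: 38+0-7=31
Step 11: prey: 0+0-0=0; pred: 31+0-6=25
Step 12: prey: 0+0-0=0; pred: 25+0-5=20
Max prey = 41 at step 2

Answer: 41 2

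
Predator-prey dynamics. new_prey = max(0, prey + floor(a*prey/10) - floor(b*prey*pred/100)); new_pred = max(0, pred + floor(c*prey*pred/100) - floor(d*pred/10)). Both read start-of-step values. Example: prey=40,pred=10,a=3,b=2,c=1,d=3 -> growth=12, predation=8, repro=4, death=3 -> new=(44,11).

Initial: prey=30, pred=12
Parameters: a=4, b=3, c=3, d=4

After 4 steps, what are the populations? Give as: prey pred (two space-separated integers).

Step 1: prey: 30+12-10=32; pred: 12+10-4=18
Step 2: prey: 32+12-17=27; pred: 18+17-7=28
Step 3: prey: 27+10-22=15; pred: 28+22-11=39
Step 4: prey: 15+6-17=4; pred: 39+17-15=41

Answer: 4 41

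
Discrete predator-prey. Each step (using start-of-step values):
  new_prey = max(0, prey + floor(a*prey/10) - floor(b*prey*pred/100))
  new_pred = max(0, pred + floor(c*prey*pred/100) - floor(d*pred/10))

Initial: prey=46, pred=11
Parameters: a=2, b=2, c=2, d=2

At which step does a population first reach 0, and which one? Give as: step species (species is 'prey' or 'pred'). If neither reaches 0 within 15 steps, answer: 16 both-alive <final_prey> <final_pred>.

Step 1: prey: 46+9-10=45; pred: 11+10-2=19
Step 2: prey: 45+9-17=37; pred: 19+17-3=33
Step 3: prey: 37+7-24=20; pred: 33+24-6=51
Step 4: prey: 20+4-20=4; pred: 51+20-10=61
Step 5: prey: 4+0-4=0; pred: 61+4-12=53
First extinction: prey at step 5

Answer: 5 prey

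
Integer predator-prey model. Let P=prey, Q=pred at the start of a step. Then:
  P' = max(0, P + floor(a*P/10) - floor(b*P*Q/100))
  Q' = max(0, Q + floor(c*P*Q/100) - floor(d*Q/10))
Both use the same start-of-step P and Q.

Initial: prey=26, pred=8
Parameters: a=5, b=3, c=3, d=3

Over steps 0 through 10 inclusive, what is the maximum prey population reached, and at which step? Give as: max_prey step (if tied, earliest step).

Answer: 38 2

Derivation:
Step 1: prey: 26+13-6=33; pred: 8+6-2=12
Step 2: prey: 33+16-11=38; pred: 12+11-3=20
Step 3: prey: 38+19-22=35; pred: 20+22-6=36
Step 4: prey: 35+17-37=15; pred: 36+37-10=63
Step 5: prey: 15+7-28=0; pred: 63+28-18=73
Step 6: prey: 0+0-0=0; pred: 73+0-21=52
Step 7: prey: 0+0-0=0; pred: 52+0-15=37
Step 8: prey: 0+0-0=0; pred: 37+0-11=26
Step 9: prey: 0+0-0=0; pred: 26+0-7=19
Step 10: prey: 0+0-0=0; pred: 19+0-5=14
Max prey = 38 at step 2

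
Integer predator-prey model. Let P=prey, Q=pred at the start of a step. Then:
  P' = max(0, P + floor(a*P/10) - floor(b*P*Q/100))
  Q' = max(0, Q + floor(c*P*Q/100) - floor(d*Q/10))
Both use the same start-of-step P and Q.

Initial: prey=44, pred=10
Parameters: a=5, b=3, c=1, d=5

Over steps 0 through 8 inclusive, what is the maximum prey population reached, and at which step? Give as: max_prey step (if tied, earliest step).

Answer: 107 5

Derivation:
Step 1: prey: 44+22-13=53; pred: 10+4-5=9
Step 2: prey: 53+26-14=65; pred: 9+4-4=9
Step 3: prey: 65+32-17=80; pred: 9+5-4=10
Step 4: prey: 80+40-24=96; pred: 10+8-5=13
Step 5: prey: 96+48-37=107; pred: 13+12-6=19
Step 6: prey: 107+53-60=100; pred: 19+20-9=30
Step 7: prey: 100+50-90=60; pred: 30+30-15=45
Step 8: prey: 60+30-81=9; pred: 45+27-22=50
Max prey = 107 at step 5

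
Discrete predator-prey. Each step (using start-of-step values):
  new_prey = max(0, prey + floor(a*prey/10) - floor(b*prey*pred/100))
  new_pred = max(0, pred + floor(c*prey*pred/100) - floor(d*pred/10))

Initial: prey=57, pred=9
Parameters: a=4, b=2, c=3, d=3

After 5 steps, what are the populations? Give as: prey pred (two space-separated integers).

Answer: 0 122

Derivation:
Step 1: prey: 57+22-10=69; pred: 9+15-2=22
Step 2: prey: 69+27-30=66; pred: 22+45-6=61
Step 3: prey: 66+26-80=12; pred: 61+120-18=163
Step 4: prey: 12+4-39=0; pred: 163+58-48=173
Step 5: prey: 0+0-0=0; pred: 173+0-51=122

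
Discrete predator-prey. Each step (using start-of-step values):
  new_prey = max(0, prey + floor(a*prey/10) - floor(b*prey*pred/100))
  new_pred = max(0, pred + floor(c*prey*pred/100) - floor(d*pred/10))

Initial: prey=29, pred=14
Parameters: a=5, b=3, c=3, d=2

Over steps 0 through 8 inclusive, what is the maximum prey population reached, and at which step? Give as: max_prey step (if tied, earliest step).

Step 1: prey: 29+14-12=31; pred: 14+12-2=24
Step 2: prey: 31+15-22=24; pred: 24+22-4=42
Step 3: prey: 24+12-30=6; pred: 42+30-8=64
Step 4: prey: 6+3-11=0; pred: 64+11-12=63
Step 5: prey: 0+0-0=0; pred: 63+0-12=51
Step 6: prey: 0+0-0=0; pred: 51+0-10=41
Step 7: prey: 0+0-0=0; pred: 41+0-8=33
Step 8: prey: 0+0-0=0; pred: 33+0-6=27
Max prey = 31 at step 1

Answer: 31 1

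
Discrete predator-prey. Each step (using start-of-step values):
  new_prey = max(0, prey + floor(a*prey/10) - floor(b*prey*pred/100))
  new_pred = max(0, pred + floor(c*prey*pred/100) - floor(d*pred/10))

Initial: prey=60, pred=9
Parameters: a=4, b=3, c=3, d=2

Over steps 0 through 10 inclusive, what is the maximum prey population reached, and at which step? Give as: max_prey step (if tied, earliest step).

Answer: 68 1

Derivation:
Step 1: prey: 60+24-16=68; pred: 9+16-1=24
Step 2: prey: 68+27-48=47; pred: 24+48-4=68
Step 3: prey: 47+18-95=0; pred: 68+95-13=150
Step 4: prey: 0+0-0=0; pred: 150+0-30=120
Step 5: prey: 0+0-0=0; pred: 120+0-24=96
Step 6: prey: 0+0-0=0; pred: 96+0-19=77
Step 7: prey: 0+0-0=0; pred: 77+0-15=62
Step 8: prey: 0+0-0=0; pred: 62+0-12=50
Step 9: prey: 0+0-0=0; pred: 50+0-10=40
Step 10: prey: 0+0-0=0; pred: 40+0-8=32
Max prey = 68 at step 1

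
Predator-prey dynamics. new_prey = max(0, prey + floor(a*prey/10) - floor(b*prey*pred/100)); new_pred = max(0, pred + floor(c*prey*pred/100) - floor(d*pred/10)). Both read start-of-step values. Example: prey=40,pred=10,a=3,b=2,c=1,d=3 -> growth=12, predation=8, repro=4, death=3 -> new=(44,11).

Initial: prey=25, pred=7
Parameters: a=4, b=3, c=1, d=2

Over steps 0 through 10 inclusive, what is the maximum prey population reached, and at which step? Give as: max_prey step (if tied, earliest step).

Answer: 50 5

Derivation:
Step 1: prey: 25+10-5=30; pred: 7+1-1=7
Step 2: prey: 30+12-6=36; pred: 7+2-1=8
Step 3: prey: 36+14-8=42; pred: 8+2-1=9
Step 4: prey: 42+16-11=47; pred: 9+3-1=11
Step 5: prey: 47+18-15=50; pred: 11+5-2=14
Step 6: prey: 50+20-21=49; pred: 14+7-2=19
Step 7: prey: 49+19-27=41; pred: 19+9-3=25
Step 8: prey: 41+16-30=27; pred: 25+10-5=30
Step 9: prey: 27+10-24=13; pred: 30+8-6=32
Step 10: prey: 13+5-12=6; pred: 32+4-6=30
Max prey = 50 at step 5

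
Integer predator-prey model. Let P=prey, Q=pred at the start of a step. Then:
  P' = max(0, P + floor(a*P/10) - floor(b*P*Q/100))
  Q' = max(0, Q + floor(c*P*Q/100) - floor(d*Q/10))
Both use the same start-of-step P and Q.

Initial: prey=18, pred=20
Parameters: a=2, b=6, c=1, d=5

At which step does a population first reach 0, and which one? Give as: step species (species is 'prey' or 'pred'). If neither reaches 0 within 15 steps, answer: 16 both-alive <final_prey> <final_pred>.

Answer: 1 prey

Derivation:
Step 1: prey: 18+3-21=0; pred: 20+3-10=13
First extinction: prey at step 1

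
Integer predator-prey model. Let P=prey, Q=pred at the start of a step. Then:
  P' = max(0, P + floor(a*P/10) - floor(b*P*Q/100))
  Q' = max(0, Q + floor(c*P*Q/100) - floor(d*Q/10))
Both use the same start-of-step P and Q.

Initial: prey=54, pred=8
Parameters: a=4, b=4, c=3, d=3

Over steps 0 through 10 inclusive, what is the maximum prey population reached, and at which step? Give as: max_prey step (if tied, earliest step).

Answer: 58 1

Derivation:
Step 1: prey: 54+21-17=58; pred: 8+12-2=18
Step 2: prey: 58+23-41=40; pred: 18+31-5=44
Step 3: prey: 40+16-70=0; pred: 44+52-13=83
Step 4: prey: 0+0-0=0; pred: 83+0-24=59
Step 5: prey: 0+0-0=0; pred: 59+0-17=42
Step 6: prey: 0+0-0=0; pred: 42+0-12=30
Step 7: prey: 0+0-0=0; pred: 30+0-9=21
Step 8: prey: 0+0-0=0; pred: 21+0-6=15
Step 9: prey: 0+0-0=0; pred: 15+0-4=11
Step 10: prey: 0+0-0=0; pred: 11+0-3=8
Max prey = 58 at step 1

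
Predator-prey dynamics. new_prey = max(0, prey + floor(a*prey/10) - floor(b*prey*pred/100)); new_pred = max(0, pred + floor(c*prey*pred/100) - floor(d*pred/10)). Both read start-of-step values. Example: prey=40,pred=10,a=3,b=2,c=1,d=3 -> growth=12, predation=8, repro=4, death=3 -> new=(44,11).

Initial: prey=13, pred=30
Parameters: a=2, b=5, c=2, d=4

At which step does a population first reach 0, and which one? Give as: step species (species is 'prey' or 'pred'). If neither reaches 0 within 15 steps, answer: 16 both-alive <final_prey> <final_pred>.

Step 1: prey: 13+2-19=0; pred: 30+7-12=25
First extinction: prey at step 1

Answer: 1 prey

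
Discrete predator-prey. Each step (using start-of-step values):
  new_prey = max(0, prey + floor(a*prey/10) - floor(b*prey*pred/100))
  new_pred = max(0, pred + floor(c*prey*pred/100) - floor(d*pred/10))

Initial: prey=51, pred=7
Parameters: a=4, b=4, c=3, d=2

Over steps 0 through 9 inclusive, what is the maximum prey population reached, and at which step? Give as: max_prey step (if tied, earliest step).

Answer: 57 1

Derivation:
Step 1: prey: 51+20-14=57; pred: 7+10-1=16
Step 2: prey: 57+22-36=43; pred: 16+27-3=40
Step 3: prey: 43+17-68=0; pred: 40+51-8=83
Step 4: prey: 0+0-0=0; pred: 83+0-16=67
Step 5: prey: 0+0-0=0; pred: 67+0-13=54
Step 6: prey: 0+0-0=0; pred: 54+0-10=44
Step 7: prey: 0+0-0=0; pred: 44+0-8=36
Step 8: prey: 0+0-0=0; pred: 36+0-7=29
Step 9: prey: 0+0-0=0; pred: 29+0-5=24
Max prey = 57 at step 1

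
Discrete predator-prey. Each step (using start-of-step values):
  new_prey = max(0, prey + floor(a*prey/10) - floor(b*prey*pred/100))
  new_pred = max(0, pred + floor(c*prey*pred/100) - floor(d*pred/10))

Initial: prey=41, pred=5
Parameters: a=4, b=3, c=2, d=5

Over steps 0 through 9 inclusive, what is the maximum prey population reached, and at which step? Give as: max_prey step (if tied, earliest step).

Step 1: prey: 41+16-6=51; pred: 5+4-2=7
Step 2: prey: 51+20-10=61; pred: 7+7-3=11
Step 3: prey: 61+24-20=65; pred: 11+13-5=19
Step 4: prey: 65+26-37=54; pred: 19+24-9=34
Step 5: prey: 54+21-55=20; pred: 34+36-17=53
Step 6: prey: 20+8-31=0; pred: 53+21-26=48
Step 7: prey: 0+0-0=0; pred: 48+0-24=24
Step 8: prey: 0+0-0=0; pred: 24+0-12=12
Step 9: prey: 0+0-0=0; pred: 12+0-6=6
Max prey = 65 at step 3

Answer: 65 3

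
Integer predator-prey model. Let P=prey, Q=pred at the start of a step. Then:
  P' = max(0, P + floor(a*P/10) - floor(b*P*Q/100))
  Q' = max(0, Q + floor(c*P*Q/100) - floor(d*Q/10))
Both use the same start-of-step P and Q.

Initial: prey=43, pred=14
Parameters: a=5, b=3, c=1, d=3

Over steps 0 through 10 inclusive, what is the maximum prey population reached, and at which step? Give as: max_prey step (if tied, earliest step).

Step 1: prey: 43+21-18=46; pred: 14+6-4=16
Step 2: prey: 46+23-22=47; pred: 16+7-4=19
Step 3: prey: 47+23-26=44; pred: 19+8-5=22
Step 4: prey: 44+22-29=37; pred: 22+9-6=25
Step 5: prey: 37+18-27=28; pred: 25+9-7=27
Step 6: prey: 28+14-22=20; pred: 27+7-8=26
Step 7: prey: 20+10-15=15; pred: 26+5-7=24
Step 8: prey: 15+7-10=12; pred: 24+3-7=20
Step 9: prey: 12+6-7=11; pred: 20+2-6=16
Step 10: prey: 11+5-5=11; pred: 16+1-4=13
Max prey = 47 at step 2

Answer: 47 2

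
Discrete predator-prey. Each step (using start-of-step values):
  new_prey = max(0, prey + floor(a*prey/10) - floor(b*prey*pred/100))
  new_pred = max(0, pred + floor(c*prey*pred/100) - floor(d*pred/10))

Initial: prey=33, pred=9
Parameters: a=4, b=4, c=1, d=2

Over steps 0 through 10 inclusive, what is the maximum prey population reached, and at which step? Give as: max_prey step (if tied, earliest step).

Answer: 35 1

Derivation:
Step 1: prey: 33+13-11=35; pred: 9+2-1=10
Step 2: prey: 35+14-14=35; pred: 10+3-2=11
Step 3: prey: 35+14-15=34; pred: 11+3-2=12
Step 4: prey: 34+13-16=31; pred: 12+4-2=14
Step 5: prey: 31+12-17=26; pred: 14+4-2=16
Step 6: prey: 26+10-16=20; pred: 16+4-3=17
Step 7: prey: 20+8-13=15; pred: 17+3-3=17
Step 8: prey: 15+6-10=11; pred: 17+2-3=16
Step 9: prey: 11+4-7=8; pred: 16+1-3=14
Step 10: prey: 8+3-4=7; pred: 14+1-2=13
Max prey = 35 at step 1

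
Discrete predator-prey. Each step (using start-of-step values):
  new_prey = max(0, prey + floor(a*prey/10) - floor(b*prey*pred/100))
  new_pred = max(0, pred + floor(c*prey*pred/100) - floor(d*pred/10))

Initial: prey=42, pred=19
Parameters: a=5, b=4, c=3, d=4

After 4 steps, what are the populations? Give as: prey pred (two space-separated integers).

Answer: 0 24

Derivation:
Step 1: prey: 42+21-31=32; pred: 19+23-7=35
Step 2: prey: 32+16-44=4; pred: 35+33-14=54
Step 3: prey: 4+2-8=0; pred: 54+6-21=39
Step 4: prey: 0+0-0=0; pred: 39+0-15=24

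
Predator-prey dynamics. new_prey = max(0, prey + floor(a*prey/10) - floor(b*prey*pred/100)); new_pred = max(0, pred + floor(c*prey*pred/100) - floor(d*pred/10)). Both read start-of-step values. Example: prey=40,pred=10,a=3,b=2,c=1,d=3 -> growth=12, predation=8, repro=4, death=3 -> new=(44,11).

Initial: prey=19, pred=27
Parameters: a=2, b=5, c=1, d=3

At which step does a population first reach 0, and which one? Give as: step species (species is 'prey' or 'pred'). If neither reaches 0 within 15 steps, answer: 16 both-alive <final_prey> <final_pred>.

Step 1: prey: 19+3-25=0; pred: 27+5-8=24
First extinction: prey at step 1

Answer: 1 prey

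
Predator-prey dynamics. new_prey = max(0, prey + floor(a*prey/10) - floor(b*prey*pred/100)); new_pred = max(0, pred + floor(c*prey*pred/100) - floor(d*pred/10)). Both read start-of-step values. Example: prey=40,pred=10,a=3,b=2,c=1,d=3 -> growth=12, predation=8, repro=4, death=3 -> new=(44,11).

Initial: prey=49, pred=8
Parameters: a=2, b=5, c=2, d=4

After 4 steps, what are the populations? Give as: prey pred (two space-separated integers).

Answer: 2 13

Derivation:
Step 1: prey: 49+9-19=39; pred: 8+7-3=12
Step 2: prey: 39+7-23=23; pred: 12+9-4=17
Step 3: prey: 23+4-19=8; pred: 17+7-6=18
Step 4: prey: 8+1-7=2; pred: 18+2-7=13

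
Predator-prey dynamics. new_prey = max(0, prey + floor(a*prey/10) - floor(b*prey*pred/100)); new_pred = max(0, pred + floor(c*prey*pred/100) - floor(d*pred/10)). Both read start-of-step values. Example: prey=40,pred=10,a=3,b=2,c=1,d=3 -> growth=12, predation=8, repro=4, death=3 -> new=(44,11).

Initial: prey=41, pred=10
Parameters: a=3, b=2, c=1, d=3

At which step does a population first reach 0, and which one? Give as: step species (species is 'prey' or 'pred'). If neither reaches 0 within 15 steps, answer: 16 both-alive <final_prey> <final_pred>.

Answer: 16 both-alive 9 8

Derivation:
Step 1: prey: 41+12-8=45; pred: 10+4-3=11
Step 2: prey: 45+13-9=49; pred: 11+4-3=12
Step 3: prey: 49+14-11=52; pred: 12+5-3=14
Step 4: prey: 52+15-14=53; pred: 14+7-4=17
Step 5: prey: 53+15-18=50; pred: 17+9-5=21
Step 6: prey: 50+15-21=44; pred: 21+10-6=25
Step 7: prey: 44+13-22=35; pred: 25+11-7=29
Step 8: prey: 35+10-20=25; pred: 29+10-8=31
Step 9: prey: 25+7-15=17; pred: 31+7-9=29
Step 10: prey: 17+5-9=13; pred: 29+4-8=25
Step 11: prey: 13+3-6=10; pred: 25+3-7=21
Step 12: prey: 10+3-4=9; pred: 21+2-6=17
Step 13: prey: 9+2-3=8; pred: 17+1-5=13
Step 14: prey: 8+2-2=8; pred: 13+1-3=11
Step 15: prey: 8+2-1=9; pred: 11+0-3=8
No extinction within 15 steps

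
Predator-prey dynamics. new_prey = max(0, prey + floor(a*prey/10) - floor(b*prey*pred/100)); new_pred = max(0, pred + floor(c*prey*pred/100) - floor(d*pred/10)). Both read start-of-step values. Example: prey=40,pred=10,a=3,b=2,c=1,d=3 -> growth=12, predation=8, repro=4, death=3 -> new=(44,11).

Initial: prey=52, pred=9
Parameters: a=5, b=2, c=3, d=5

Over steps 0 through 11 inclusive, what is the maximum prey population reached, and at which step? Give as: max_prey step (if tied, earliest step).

Answer: 77 2

Derivation:
Step 1: prey: 52+26-9=69; pred: 9+14-4=19
Step 2: prey: 69+34-26=77; pred: 19+39-9=49
Step 3: prey: 77+38-75=40; pred: 49+113-24=138
Step 4: prey: 40+20-110=0; pred: 138+165-69=234
Step 5: prey: 0+0-0=0; pred: 234+0-117=117
Step 6: prey: 0+0-0=0; pred: 117+0-58=59
Step 7: prey: 0+0-0=0; pred: 59+0-29=30
Step 8: prey: 0+0-0=0; pred: 30+0-15=15
Step 9: prey: 0+0-0=0; pred: 15+0-7=8
Step 10: prey: 0+0-0=0; pred: 8+0-4=4
Step 11: prey: 0+0-0=0; pred: 4+0-2=2
Max prey = 77 at step 2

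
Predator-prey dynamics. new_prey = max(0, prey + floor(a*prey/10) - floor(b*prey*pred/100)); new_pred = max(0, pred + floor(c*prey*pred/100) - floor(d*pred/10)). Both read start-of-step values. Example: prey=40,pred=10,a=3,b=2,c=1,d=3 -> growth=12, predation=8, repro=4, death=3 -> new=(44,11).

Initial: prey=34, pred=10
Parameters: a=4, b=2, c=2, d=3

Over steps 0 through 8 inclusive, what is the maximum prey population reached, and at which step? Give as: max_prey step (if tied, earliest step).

Step 1: prey: 34+13-6=41; pred: 10+6-3=13
Step 2: prey: 41+16-10=47; pred: 13+10-3=20
Step 3: prey: 47+18-18=47; pred: 20+18-6=32
Step 4: prey: 47+18-30=35; pred: 32+30-9=53
Step 5: prey: 35+14-37=12; pred: 53+37-15=75
Step 6: prey: 12+4-18=0; pred: 75+18-22=71
Step 7: prey: 0+0-0=0; pred: 71+0-21=50
Step 8: prey: 0+0-0=0; pred: 50+0-15=35
Max prey = 47 at step 2

Answer: 47 2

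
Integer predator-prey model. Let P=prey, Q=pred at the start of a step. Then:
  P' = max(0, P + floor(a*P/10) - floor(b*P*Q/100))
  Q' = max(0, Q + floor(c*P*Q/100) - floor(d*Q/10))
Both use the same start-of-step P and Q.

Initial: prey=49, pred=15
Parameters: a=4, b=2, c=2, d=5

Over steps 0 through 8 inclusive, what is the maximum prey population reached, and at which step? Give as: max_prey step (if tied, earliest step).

Step 1: prey: 49+19-14=54; pred: 15+14-7=22
Step 2: prey: 54+21-23=52; pred: 22+23-11=34
Step 3: prey: 52+20-35=37; pred: 34+35-17=52
Step 4: prey: 37+14-38=13; pred: 52+38-26=64
Step 5: prey: 13+5-16=2; pred: 64+16-32=48
Step 6: prey: 2+0-1=1; pred: 48+1-24=25
Step 7: prey: 1+0-0=1; pred: 25+0-12=13
Step 8: prey: 1+0-0=1; pred: 13+0-6=7
Max prey = 54 at step 1

Answer: 54 1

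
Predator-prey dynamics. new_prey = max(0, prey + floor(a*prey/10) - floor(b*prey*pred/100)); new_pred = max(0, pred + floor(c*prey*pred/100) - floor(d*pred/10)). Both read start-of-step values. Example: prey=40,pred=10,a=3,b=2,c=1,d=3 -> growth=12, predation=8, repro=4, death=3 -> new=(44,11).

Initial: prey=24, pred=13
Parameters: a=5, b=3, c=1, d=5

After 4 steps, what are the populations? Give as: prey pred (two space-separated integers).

Answer: 56 5

Derivation:
Step 1: prey: 24+12-9=27; pred: 13+3-6=10
Step 2: prey: 27+13-8=32; pred: 10+2-5=7
Step 3: prey: 32+16-6=42; pred: 7+2-3=6
Step 4: prey: 42+21-7=56; pred: 6+2-3=5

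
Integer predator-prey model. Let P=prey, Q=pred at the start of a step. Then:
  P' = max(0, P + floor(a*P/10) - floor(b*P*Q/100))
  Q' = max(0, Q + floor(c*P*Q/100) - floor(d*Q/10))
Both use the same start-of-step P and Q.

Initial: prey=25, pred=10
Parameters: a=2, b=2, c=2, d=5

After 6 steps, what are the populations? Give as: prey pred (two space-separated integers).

Answer: 25 10

Derivation:
Step 1: prey: 25+5-5=25; pred: 10+5-5=10
Step 2: prey: 25+5-5=25; pred: 10+5-5=10
Step 3: prey: 25+5-5=25; pred: 10+5-5=10
Step 4: prey: 25+5-5=25; pred: 10+5-5=10
Step 5: prey: 25+5-5=25; pred: 10+5-5=10
Step 6: prey: 25+5-5=25; pred: 10+5-5=10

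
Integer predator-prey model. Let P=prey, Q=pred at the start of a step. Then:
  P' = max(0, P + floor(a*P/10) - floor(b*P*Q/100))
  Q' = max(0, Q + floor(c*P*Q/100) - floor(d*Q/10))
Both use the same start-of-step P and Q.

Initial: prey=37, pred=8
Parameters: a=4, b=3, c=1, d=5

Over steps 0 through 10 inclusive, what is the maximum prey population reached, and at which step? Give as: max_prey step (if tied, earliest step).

Step 1: prey: 37+14-8=43; pred: 8+2-4=6
Step 2: prey: 43+17-7=53; pred: 6+2-3=5
Step 3: prey: 53+21-7=67; pred: 5+2-2=5
Step 4: prey: 67+26-10=83; pred: 5+3-2=6
Step 5: prey: 83+33-14=102; pred: 6+4-3=7
Step 6: prey: 102+40-21=121; pred: 7+7-3=11
Step 7: prey: 121+48-39=130; pred: 11+13-5=19
Step 8: prey: 130+52-74=108; pred: 19+24-9=34
Step 9: prey: 108+43-110=41; pred: 34+36-17=53
Step 10: prey: 41+16-65=0; pred: 53+21-26=48
Max prey = 130 at step 7

Answer: 130 7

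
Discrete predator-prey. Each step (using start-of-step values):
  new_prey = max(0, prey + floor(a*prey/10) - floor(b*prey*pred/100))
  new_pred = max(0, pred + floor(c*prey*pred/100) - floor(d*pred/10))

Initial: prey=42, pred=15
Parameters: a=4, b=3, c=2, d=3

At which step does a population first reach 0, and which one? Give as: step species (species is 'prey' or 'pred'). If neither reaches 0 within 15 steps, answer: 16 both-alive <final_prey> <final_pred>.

Step 1: prey: 42+16-18=40; pred: 15+12-4=23
Step 2: prey: 40+16-27=29; pred: 23+18-6=35
Step 3: prey: 29+11-30=10; pred: 35+20-10=45
Step 4: prey: 10+4-13=1; pred: 45+9-13=41
Step 5: prey: 1+0-1=0; pred: 41+0-12=29
First extinction: prey at step 5

Answer: 5 prey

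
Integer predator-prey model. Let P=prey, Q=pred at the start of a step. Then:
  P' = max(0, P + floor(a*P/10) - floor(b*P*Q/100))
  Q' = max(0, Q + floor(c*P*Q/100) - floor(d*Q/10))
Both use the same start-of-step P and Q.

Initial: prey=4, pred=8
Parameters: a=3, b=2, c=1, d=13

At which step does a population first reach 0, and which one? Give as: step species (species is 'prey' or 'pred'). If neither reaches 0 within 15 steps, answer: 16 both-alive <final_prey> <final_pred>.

Step 1: prey: 4+1-0=5; pred: 8+0-10=0
First extinction: pred at step 1

Answer: 1 pred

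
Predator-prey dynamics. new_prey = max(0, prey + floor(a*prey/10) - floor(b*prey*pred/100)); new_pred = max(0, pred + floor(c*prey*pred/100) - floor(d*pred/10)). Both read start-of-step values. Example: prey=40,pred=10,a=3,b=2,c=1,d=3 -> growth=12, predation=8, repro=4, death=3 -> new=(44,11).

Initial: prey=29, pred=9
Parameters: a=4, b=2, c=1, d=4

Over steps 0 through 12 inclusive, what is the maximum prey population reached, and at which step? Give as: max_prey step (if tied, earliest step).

Step 1: prey: 29+11-5=35; pred: 9+2-3=8
Step 2: prey: 35+14-5=44; pred: 8+2-3=7
Step 3: prey: 44+17-6=55; pred: 7+3-2=8
Step 4: prey: 55+22-8=69; pred: 8+4-3=9
Step 5: prey: 69+27-12=84; pred: 9+6-3=12
Step 6: prey: 84+33-20=97; pred: 12+10-4=18
Step 7: prey: 97+38-34=101; pred: 18+17-7=28
Step 8: prey: 101+40-56=85; pred: 28+28-11=45
Step 9: prey: 85+34-76=43; pred: 45+38-18=65
Step 10: prey: 43+17-55=5; pred: 65+27-26=66
Step 11: prey: 5+2-6=1; pred: 66+3-26=43
Step 12: prey: 1+0-0=1; pred: 43+0-17=26
Max prey = 101 at step 7

Answer: 101 7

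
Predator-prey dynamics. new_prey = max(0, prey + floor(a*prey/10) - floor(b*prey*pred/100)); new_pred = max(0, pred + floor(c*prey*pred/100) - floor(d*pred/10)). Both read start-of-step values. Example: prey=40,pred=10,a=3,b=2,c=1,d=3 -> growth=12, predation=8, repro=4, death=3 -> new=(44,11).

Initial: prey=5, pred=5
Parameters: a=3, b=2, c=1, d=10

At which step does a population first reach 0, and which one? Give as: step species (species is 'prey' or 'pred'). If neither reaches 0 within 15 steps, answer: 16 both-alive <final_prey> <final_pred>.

Step 1: prey: 5+1-0=6; pred: 5+0-5=0
First extinction: pred at step 1

Answer: 1 pred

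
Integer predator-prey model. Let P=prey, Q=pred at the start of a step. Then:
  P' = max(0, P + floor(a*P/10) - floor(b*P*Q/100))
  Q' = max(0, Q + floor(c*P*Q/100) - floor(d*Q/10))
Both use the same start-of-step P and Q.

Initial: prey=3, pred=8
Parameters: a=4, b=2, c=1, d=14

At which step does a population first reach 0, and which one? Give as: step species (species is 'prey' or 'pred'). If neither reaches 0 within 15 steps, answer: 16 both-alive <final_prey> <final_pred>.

Answer: 1 pred

Derivation:
Step 1: prey: 3+1-0=4; pred: 8+0-11=0
First extinction: pred at step 1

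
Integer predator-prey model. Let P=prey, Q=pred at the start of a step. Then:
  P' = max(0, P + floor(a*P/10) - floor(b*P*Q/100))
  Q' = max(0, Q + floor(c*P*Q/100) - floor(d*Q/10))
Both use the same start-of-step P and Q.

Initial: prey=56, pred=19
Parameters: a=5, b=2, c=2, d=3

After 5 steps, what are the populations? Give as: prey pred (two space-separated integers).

Answer: 0 68

Derivation:
Step 1: prey: 56+28-21=63; pred: 19+21-5=35
Step 2: prey: 63+31-44=50; pred: 35+44-10=69
Step 3: prey: 50+25-69=6; pred: 69+69-20=118
Step 4: prey: 6+3-14=0; pred: 118+14-35=97
Step 5: prey: 0+0-0=0; pred: 97+0-29=68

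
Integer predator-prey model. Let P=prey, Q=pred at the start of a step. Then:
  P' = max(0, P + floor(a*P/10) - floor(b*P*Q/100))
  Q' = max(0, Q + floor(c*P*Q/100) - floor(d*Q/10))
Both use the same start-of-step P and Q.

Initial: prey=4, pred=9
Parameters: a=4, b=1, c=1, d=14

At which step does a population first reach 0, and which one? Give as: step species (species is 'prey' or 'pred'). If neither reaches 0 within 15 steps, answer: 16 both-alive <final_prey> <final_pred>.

Step 1: prey: 4+1-0=5; pred: 9+0-12=0
First extinction: pred at step 1

Answer: 1 pred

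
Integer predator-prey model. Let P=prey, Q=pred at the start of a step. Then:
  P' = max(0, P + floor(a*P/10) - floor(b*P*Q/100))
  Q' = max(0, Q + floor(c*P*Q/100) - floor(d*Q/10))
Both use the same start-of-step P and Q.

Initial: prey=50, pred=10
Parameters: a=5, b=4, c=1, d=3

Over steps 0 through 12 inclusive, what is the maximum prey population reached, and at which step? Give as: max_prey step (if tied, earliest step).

Answer: 56 2

Derivation:
Step 1: prey: 50+25-20=55; pred: 10+5-3=12
Step 2: prey: 55+27-26=56; pred: 12+6-3=15
Step 3: prey: 56+28-33=51; pred: 15+8-4=19
Step 4: prey: 51+25-38=38; pred: 19+9-5=23
Step 5: prey: 38+19-34=23; pred: 23+8-6=25
Step 6: prey: 23+11-23=11; pred: 25+5-7=23
Step 7: prey: 11+5-10=6; pred: 23+2-6=19
Step 8: prey: 6+3-4=5; pred: 19+1-5=15
Step 9: prey: 5+2-3=4; pred: 15+0-4=11
Step 10: prey: 4+2-1=5; pred: 11+0-3=8
Step 11: prey: 5+2-1=6; pred: 8+0-2=6
Step 12: prey: 6+3-1=8; pred: 6+0-1=5
Max prey = 56 at step 2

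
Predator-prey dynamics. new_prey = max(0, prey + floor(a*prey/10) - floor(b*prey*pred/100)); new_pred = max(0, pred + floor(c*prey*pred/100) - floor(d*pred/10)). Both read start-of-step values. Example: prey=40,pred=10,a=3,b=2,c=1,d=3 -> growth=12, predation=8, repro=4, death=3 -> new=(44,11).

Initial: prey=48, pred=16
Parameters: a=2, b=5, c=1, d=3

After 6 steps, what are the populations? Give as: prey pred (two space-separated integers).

Answer: 1 5

Derivation:
Step 1: prey: 48+9-38=19; pred: 16+7-4=19
Step 2: prey: 19+3-18=4; pred: 19+3-5=17
Step 3: prey: 4+0-3=1; pred: 17+0-5=12
Step 4: prey: 1+0-0=1; pred: 12+0-3=9
Step 5: prey: 1+0-0=1; pred: 9+0-2=7
Step 6: prey: 1+0-0=1; pred: 7+0-2=5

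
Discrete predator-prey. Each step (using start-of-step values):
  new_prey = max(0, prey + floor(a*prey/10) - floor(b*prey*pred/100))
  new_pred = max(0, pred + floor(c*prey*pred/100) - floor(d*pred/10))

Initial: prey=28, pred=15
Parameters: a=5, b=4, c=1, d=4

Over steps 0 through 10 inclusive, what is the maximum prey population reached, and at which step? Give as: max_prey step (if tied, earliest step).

Answer: 78 10

Derivation:
Step 1: prey: 28+14-16=26; pred: 15+4-6=13
Step 2: prey: 26+13-13=26; pred: 13+3-5=11
Step 3: prey: 26+13-11=28; pred: 11+2-4=9
Step 4: prey: 28+14-10=32; pred: 9+2-3=8
Step 5: prey: 32+16-10=38; pred: 8+2-3=7
Step 6: prey: 38+19-10=47; pred: 7+2-2=7
Step 7: prey: 47+23-13=57; pred: 7+3-2=8
Step 8: prey: 57+28-18=67; pred: 8+4-3=9
Step 9: prey: 67+33-24=76; pred: 9+6-3=12
Step 10: prey: 76+38-36=78; pred: 12+9-4=17
Max prey = 78 at step 10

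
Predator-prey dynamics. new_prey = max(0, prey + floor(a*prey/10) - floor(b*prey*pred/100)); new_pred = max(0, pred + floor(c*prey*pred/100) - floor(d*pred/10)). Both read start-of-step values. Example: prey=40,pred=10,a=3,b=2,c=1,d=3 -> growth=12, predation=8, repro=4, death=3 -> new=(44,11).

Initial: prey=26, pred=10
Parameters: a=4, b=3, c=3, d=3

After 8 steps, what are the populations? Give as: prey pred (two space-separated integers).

Answer: 0 16

Derivation:
Step 1: prey: 26+10-7=29; pred: 10+7-3=14
Step 2: prey: 29+11-12=28; pred: 14+12-4=22
Step 3: prey: 28+11-18=21; pred: 22+18-6=34
Step 4: prey: 21+8-21=8; pred: 34+21-10=45
Step 5: prey: 8+3-10=1; pred: 45+10-13=42
Step 6: prey: 1+0-1=0; pred: 42+1-12=31
Step 7: prey: 0+0-0=0; pred: 31+0-9=22
Step 8: prey: 0+0-0=0; pred: 22+0-6=16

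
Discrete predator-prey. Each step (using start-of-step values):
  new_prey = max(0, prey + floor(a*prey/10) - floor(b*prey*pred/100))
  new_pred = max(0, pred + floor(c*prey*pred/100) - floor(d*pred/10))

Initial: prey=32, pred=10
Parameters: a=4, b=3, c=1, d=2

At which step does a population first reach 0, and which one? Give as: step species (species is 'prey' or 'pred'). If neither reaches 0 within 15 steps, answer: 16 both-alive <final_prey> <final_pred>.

Step 1: prey: 32+12-9=35; pred: 10+3-2=11
Step 2: prey: 35+14-11=38; pred: 11+3-2=12
Step 3: prey: 38+15-13=40; pred: 12+4-2=14
Step 4: prey: 40+16-16=40; pred: 14+5-2=17
Step 5: prey: 40+16-20=36; pred: 17+6-3=20
Step 6: prey: 36+14-21=29; pred: 20+7-4=23
Step 7: prey: 29+11-20=20; pred: 23+6-4=25
Step 8: prey: 20+8-15=13; pred: 25+5-5=25
Step 9: prey: 13+5-9=9; pred: 25+3-5=23
Step 10: prey: 9+3-6=6; pred: 23+2-4=21
Step 11: prey: 6+2-3=5; pred: 21+1-4=18
Step 12: prey: 5+2-2=5; pred: 18+0-3=15
Step 13: prey: 5+2-2=5; pred: 15+0-3=12
Step 14: prey: 5+2-1=6; pred: 12+0-2=10
Step 15: prey: 6+2-1=7; pred: 10+0-2=8
No extinction within 15 steps

Answer: 16 both-alive 7 8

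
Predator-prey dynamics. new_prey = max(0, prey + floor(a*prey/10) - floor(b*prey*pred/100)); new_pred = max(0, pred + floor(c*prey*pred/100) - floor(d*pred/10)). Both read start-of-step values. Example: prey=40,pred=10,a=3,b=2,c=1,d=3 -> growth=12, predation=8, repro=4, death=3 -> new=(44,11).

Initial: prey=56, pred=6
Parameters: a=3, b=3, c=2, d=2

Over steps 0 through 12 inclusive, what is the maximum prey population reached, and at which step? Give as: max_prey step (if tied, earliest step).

Step 1: prey: 56+16-10=62; pred: 6+6-1=11
Step 2: prey: 62+18-20=60; pred: 11+13-2=22
Step 3: prey: 60+18-39=39; pred: 22+26-4=44
Step 4: prey: 39+11-51=0; pred: 44+34-8=70
Step 5: prey: 0+0-0=0; pred: 70+0-14=56
Step 6: prey: 0+0-0=0; pred: 56+0-11=45
Step 7: prey: 0+0-0=0; pred: 45+0-9=36
Step 8: prey: 0+0-0=0; pred: 36+0-7=29
Step 9: prey: 0+0-0=0; pred: 29+0-5=24
Step 10: prey: 0+0-0=0; pred: 24+0-4=20
Step 11: prey: 0+0-0=0; pred: 20+0-4=16
Step 12: prey: 0+0-0=0; pred: 16+0-3=13
Max prey = 62 at step 1

Answer: 62 1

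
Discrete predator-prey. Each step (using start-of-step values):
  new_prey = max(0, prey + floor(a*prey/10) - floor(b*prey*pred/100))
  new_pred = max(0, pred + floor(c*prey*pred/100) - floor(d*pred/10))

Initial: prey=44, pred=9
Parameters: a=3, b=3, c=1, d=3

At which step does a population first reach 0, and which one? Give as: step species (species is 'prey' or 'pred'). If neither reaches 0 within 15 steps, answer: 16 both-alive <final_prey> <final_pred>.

Answer: 16 both-alive 19 6

Derivation:
Step 1: prey: 44+13-11=46; pred: 9+3-2=10
Step 2: prey: 46+13-13=46; pred: 10+4-3=11
Step 3: prey: 46+13-15=44; pred: 11+5-3=13
Step 4: prey: 44+13-17=40; pred: 13+5-3=15
Step 5: prey: 40+12-18=34; pred: 15+6-4=17
Step 6: prey: 34+10-17=27; pred: 17+5-5=17
Step 7: prey: 27+8-13=22; pred: 17+4-5=16
Step 8: prey: 22+6-10=18; pred: 16+3-4=15
Step 9: prey: 18+5-8=15; pred: 15+2-4=13
Step 10: prey: 15+4-5=14; pred: 13+1-3=11
Step 11: prey: 14+4-4=14; pred: 11+1-3=9
Step 12: prey: 14+4-3=15; pred: 9+1-2=8
Step 13: prey: 15+4-3=16; pred: 8+1-2=7
Step 14: prey: 16+4-3=17; pred: 7+1-2=6
Step 15: prey: 17+5-3=19; pred: 6+1-1=6
No extinction within 15 steps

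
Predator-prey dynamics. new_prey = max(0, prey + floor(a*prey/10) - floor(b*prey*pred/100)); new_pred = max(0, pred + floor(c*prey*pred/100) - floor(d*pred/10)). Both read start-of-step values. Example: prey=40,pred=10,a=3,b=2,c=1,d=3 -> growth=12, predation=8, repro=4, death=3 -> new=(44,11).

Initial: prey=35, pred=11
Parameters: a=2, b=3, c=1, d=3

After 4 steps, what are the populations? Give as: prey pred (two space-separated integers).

Step 1: prey: 35+7-11=31; pred: 11+3-3=11
Step 2: prey: 31+6-10=27; pred: 11+3-3=11
Step 3: prey: 27+5-8=24; pred: 11+2-3=10
Step 4: prey: 24+4-7=21; pred: 10+2-3=9

Answer: 21 9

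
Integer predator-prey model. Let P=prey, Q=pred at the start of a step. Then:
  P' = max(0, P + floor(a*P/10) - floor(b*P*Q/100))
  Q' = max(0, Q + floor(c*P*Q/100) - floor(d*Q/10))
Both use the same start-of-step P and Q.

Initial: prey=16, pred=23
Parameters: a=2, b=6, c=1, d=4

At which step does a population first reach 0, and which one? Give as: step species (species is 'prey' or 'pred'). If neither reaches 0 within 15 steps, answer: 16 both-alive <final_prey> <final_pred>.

Step 1: prey: 16+3-22=0; pred: 23+3-9=17
First extinction: prey at step 1

Answer: 1 prey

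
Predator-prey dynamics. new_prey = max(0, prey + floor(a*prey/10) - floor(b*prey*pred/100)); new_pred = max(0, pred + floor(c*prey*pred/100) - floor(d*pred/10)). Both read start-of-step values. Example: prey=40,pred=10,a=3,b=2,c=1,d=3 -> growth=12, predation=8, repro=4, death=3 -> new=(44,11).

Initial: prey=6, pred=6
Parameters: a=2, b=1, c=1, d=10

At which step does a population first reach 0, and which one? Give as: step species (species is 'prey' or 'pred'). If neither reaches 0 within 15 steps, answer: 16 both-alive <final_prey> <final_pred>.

Answer: 1 pred

Derivation:
Step 1: prey: 6+1-0=7; pred: 6+0-6=0
First extinction: pred at step 1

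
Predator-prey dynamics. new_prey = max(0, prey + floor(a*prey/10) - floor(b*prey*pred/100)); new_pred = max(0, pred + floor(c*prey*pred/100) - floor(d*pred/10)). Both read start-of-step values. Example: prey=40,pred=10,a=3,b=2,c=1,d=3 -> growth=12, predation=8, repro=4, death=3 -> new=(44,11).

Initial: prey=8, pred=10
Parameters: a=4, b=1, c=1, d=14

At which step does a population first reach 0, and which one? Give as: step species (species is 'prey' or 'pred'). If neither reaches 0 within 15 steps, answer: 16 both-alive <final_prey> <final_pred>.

Step 1: prey: 8+3-0=11; pred: 10+0-14=0
First extinction: pred at step 1

Answer: 1 pred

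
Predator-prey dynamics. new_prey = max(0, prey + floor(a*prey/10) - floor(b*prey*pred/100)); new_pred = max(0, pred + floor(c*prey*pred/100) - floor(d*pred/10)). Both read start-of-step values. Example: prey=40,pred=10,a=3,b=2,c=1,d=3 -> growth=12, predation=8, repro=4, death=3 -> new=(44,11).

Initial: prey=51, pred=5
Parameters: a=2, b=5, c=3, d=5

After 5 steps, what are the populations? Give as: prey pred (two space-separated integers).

Step 1: prey: 51+10-12=49; pred: 5+7-2=10
Step 2: prey: 49+9-24=34; pred: 10+14-5=19
Step 3: prey: 34+6-32=8; pred: 19+19-9=29
Step 4: prey: 8+1-11=0; pred: 29+6-14=21
Step 5: prey: 0+0-0=0; pred: 21+0-10=11

Answer: 0 11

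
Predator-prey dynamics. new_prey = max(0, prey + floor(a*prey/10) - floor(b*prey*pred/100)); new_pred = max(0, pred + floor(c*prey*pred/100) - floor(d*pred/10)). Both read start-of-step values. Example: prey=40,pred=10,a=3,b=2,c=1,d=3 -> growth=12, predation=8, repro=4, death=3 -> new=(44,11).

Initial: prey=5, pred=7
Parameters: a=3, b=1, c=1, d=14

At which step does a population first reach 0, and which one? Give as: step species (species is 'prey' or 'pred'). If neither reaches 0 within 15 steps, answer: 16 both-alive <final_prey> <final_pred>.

Step 1: prey: 5+1-0=6; pred: 7+0-9=0
First extinction: pred at step 1

Answer: 1 pred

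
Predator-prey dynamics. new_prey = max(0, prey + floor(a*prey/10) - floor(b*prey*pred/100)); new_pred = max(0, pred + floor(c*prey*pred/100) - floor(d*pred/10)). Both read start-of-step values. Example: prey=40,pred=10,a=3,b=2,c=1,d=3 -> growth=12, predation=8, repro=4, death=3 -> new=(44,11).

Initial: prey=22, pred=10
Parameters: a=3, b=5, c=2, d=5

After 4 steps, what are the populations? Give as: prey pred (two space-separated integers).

Step 1: prey: 22+6-11=17; pred: 10+4-5=9
Step 2: prey: 17+5-7=15; pred: 9+3-4=8
Step 3: prey: 15+4-6=13; pred: 8+2-4=6
Step 4: prey: 13+3-3=13; pred: 6+1-3=4

Answer: 13 4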